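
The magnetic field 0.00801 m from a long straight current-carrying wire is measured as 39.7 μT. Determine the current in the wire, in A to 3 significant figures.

For a long straight wire B = μ₀I/(2πd), so I = 2πdB/μ₀.
I = 2π × 0.00801 × 3.97×10⁻⁵ / (4π×10⁻⁷) = 1.59 A.

I ≈ 1.59 A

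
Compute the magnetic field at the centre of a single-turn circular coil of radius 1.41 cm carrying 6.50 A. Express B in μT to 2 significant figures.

At the centre of a circular loop the Biot–Savart law gives B = μ₀I/(2R).
B = (4π×10⁻⁷ × 6.50) / (2 × 0.0141) = 2.90×10⁻⁴ T.

B ≈ 290 μT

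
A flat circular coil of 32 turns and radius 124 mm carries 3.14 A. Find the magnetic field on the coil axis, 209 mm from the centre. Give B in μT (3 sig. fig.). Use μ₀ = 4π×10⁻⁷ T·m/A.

For an N-turn flat coil, B = Nμ₀IR²/[2(R²+z²)^(3/2)] with R = 0.124 m, z = 0.209 m.
B = 32 × 2.11×10⁻⁶ T = 6.76×10⁻⁵ T.

B ≈ 67.6 μT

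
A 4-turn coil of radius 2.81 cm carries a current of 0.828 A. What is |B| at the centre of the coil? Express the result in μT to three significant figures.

B ≈ 74.1 μT

For an N-turn flat coil, B = Nμ₀I/(2R) with R = 0.0281 m.
B = 4 × 1.85×10⁻⁵ T = 7.41×10⁻⁵ T.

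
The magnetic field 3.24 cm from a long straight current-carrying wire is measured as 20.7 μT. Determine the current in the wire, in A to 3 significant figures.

For a long straight wire B = μ₀I/(2πd), so I = 2πdB/μ₀.
I = 2π × 0.0324 × 2.07×10⁻⁵ / (4π×10⁻⁷) = 3.35 A.

I ≈ 3.35 A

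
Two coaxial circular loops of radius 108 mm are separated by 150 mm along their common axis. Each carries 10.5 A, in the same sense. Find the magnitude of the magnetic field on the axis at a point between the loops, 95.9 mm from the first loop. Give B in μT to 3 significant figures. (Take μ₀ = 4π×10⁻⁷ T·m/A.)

Each loop contributes B = μ₀IR²/[2(R²+z²)^(3/2)] on the axis, with z measured from that loop.
Loop 1 (z = 0.0959 m): B₁ = 2.55×10⁻⁵ T. Loop 2 (z = 0.0541 m): B₂ = 4.37×10⁻⁵ T.
The fields add: B = B₁ + B₂ = 6.92×10⁻⁵ T.

B ≈ 69.2 μT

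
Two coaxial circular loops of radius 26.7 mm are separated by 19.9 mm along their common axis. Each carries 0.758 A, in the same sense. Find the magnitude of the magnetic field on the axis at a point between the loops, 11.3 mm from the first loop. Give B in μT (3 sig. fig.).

Each loop contributes B = μ₀IR²/[2(R²+z²)^(3/2)] on the axis, with z measured from that loop.
Loop 1 (z = 0.0113 m): B₁ = 1.39×10⁻⁵ T. Loop 2 (z = 0.0086 m): B₂ = 1.54×10⁻⁵ T.
The fields add: B = B₁ + B₂ = 2.93×10⁻⁵ T.

B ≈ 29.3 μT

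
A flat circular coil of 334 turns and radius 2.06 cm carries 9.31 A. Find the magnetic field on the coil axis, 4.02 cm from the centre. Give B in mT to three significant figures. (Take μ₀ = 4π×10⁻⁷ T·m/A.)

For an N-turn flat coil, B = Nμ₀IR²/[2(R²+z²)^(3/2)] with R = 0.0206 m, z = 0.0402 m.
B = 334 × 2.69×10⁻⁵ T = 9.00×10⁻³ T.

B ≈ 9.00 mT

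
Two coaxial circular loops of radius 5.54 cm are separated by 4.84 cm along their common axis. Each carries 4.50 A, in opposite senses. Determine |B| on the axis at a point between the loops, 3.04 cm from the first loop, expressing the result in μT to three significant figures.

B ≈ 9.52 μT

Each loop contributes B = μ₀IR²/[2(R²+z²)^(3/2)] on the axis, with z measured from that loop.
Loop 1 (z = 0.0304 m): B₁ = 3.44×10⁻⁵ T. Loop 2 (z = 0.018 m): B₂ = 4.39×10⁻⁵ T.
The fields oppose: B = |B₁ − B₂| = 9.52×10⁻⁶ T.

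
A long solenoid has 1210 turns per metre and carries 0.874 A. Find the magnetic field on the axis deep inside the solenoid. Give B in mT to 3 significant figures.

B ≈ 1.33 mT

Inside a long solenoid, B = μ₀nI with n = 1210 turns/m.
B = 4π×10⁻⁷ × 1210 × 0.874 = 1.33×10⁻³ T.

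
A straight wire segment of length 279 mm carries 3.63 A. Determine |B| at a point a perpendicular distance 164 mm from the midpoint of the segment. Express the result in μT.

For a finite straight segment, B = (μ₀I/4πd)(sinθ₁ + sinθ₂), where θ₁, θ₂ are the angles from the perpendicular to each end.
The perpendicular from the point meets the wire at its midpoint, so each end is L/2 = 0.1395 m away along the wire.
sinθ₁ = 0.1395/√(0.1395²+0.164²) = 0.6479; sinθ₂ = 0.1395/√(0.1395²+0.164²) = 0.6479.
B = (4π×10⁻⁷ × 3.63) / (4π × 0.164) × (0.6479 + 0.6479) = 2.87×10⁻⁶ T.

B ≈ 2.87 μT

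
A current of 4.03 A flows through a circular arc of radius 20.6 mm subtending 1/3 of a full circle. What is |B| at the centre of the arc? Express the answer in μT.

B ≈ 41.0 μT

The Biot–Savart field of a circular arc at its centre is B = μ₀Iφ/(4πR), with φ = 2.094 rad.
B = (4π×10⁻⁷ × 4.03 × 2.094) / (4π × 0.0206) = 4.10×10⁻⁵ T.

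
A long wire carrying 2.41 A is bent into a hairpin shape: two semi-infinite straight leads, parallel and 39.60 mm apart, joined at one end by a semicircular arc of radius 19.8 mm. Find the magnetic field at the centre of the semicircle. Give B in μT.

B ≈ 62.6 μT

The semicircular arc contributes B_arc = μ₀I·π/(4πR) = μ₀I/(4R) = 3.82×10⁻⁵ T.
Each semi-infinite lead is at perpendicular distance R = 0.0198 m from the centre, with the perpendicular foot at its near end, so it contributes μ₀I/(4πR); both point the same way, together 2.43×10⁻⁵ T.
Arc and leads all point the same direction: B = 3.82×10⁻⁵ + 2.43×10⁻⁵ = 6.26×10⁻⁵ T.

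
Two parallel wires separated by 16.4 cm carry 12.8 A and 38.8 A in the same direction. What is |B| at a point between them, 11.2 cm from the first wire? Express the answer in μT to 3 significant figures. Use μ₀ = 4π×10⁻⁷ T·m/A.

Each long wire gives B = μ₀I/(2πd). Distances are d₁ = 0.112 m and d₂ = 0.052 m.
B₁ = 2.29×10⁻⁵ T, B₂ = 1.49×10⁻⁴ T.
Between parallel currents the two contributions point in opposite directions, so they subtract. B = |B₁ − B₂| = |2.29×10⁻⁵ − 1.49×10⁻⁴| = 1.26×10⁻⁴ T.

B ≈ 126 μT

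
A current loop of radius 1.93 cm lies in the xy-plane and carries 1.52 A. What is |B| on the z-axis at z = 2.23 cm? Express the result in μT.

On the axis of a circular loop, B = μ₀IR² / [2(R²+z²)^(3/2)].
R² + z² = (0.0193)² + (0.0223)² = 0.0008698 m², and (R²+z²)^(3/2) = 2.57×10⁻⁵ m³.
B = (4π×10⁻⁷ × 1.52 × 0.0003725) / (2 × 2.57×10⁻⁵) = 1.39×10⁻⁵ T.

B ≈ 13.9 μT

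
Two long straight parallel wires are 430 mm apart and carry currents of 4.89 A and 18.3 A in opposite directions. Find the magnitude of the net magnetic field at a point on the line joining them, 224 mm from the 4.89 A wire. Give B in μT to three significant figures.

Each long wire gives B = μ₀I/(2πd). Distances are d₁ = 0.224 m and d₂ = 0.206 m.
B₁ = 4.37×10⁻⁶ T, B₂ = 1.78×10⁻⁵ T.
Between antiparallel currents both contributions point the same way, so they add. B = B₁ + B₂ = 4.37×10⁻⁶ + 1.78×10⁻⁵ = 2.21×10⁻⁵ T.

B ≈ 22.1 μT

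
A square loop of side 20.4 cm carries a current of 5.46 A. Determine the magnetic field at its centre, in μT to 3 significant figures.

B ≈ 30.3 μT

Each side is a finite straight segment at perpendicular distance d = a/(2 tan(π/4)) = 0.102 m from the centre, with end-angles ±π/4.
One side contributes B₁ = (μ₀I/4πd)·2 sin(π/4) = 7.57×10⁻⁶ T.
All 4 sides add in the same direction: B = 4 × 7.57×10⁻⁶ = 3.03×10⁻⁵ T.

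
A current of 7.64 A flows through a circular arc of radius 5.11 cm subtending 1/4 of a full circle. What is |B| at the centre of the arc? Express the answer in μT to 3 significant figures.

B ≈ 23.5 μT

The Biot–Savart field of a circular arc at its centre is B = μ₀Iφ/(4πR), with φ = 1.571 rad.
B = (4π×10⁻⁷ × 7.64 × 1.571) / (4π × 0.0511) = 2.35×10⁻⁵ T.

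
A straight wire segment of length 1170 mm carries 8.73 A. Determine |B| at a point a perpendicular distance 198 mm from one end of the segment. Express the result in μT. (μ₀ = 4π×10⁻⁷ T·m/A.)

B ≈ 4.35 μT

For a finite straight segment, B = (μ₀I/4πd)(sinθ₁ + sinθ₂), where θ₁, θ₂ are the angles from the perpendicular to each end.
The perpendicular foot is at one end, so the two end-offsets along the wire are 0 and L = 1.17 m.
sinθ₁ = 0/√(0²+0.198²) = 0.0000; sinθ₂ = 1.17/√(1.17²+0.198²) = 0.9860.
B = (4π×10⁻⁷ × 8.73) / (4π × 0.198) × (0.0000 + 0.9860) = 4.35×10⁻⁶ T.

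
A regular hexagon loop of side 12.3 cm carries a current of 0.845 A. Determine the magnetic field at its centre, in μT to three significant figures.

B ≈ 4.76 μT

Each side is a finite straight segment at perpendicular distance d = a/(2 tan(π/6)) = 0.1065 m from the centre, with end-angles ±π/6.
One side contributes B₁ = (μ₀I/4πd)·2 sin(π/6) = 7.93×10⁻⁷ T.
All 6 sides add in the same direction: B = 6 × 7.93×10⁻⁷ = 4.76×10⁻⁶ T.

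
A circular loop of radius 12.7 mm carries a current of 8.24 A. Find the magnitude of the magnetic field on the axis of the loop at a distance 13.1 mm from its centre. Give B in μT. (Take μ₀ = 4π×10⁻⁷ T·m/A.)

On the axis of a circular loop, B = μ₀IR² / [2(R²+z²)^(3/2)].
R² + z² = (0.0127)² + (0.0131)² = 0.0003329 m², and (R²+z²)^(3/2) = 6.07×10⁻⁶ m³.
B = (4π×10⁻⁷ × 8.24 × 0.0001613) / (2 × 6.07×10⁻⁶) = 1.37×10⁻⁴ T.

B ≈ 137 μT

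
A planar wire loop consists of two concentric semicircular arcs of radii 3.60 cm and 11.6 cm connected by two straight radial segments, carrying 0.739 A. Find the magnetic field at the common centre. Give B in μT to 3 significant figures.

B ≈ 4.45 μT

The radial connectors point toward the centre, so dl × r̂ = 0 and they contribute nothing.
Each semicircle gives μ₀I/(4R): inner arc 6.45×10⁻⁶ T, outer arc 2.00×10⁻⁶ T.
The two arcs carry current in opposite angular senses, so their fields oppose: B = |6.45×10⁻⁶ − 2.00×10⁻⁶| = 4.45×10⁻⁶ T.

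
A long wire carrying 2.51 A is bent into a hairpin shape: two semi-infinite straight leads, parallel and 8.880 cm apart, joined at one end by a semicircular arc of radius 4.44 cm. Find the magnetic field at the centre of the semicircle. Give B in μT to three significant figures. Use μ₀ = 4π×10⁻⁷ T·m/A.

B ≈ 29.1 μT

The semicircular arc contributes B_arc = μ₀I·π/(4πR) = μ₀I/(4R) = 1.78×10⁻⁵ T.
Each semi-infinite lead is at perpendicular distance R = 0.0444 m from the centre, with the perpendicular foot at its near end, so it contributes μ₀I/(4πR); both point the same way, together 1.13×10⁻⁵ T.
Arc and leads all point the same direction: B = 1.78×10⁻⁵ + 1.13×10⁻⁵ = 2.91×10⁻⁵ T.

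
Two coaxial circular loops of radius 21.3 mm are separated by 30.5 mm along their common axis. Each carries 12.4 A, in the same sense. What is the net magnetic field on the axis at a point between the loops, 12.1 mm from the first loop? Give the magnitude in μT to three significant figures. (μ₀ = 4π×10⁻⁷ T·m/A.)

B ≈ 399 μT

Each loop contributes B = μ₀IR²/[2(R²+z²)^(3/2)] on the axis, with z measured from that loop.
Loop 1 (z = 0.0121 m): B₁ = 2.40×10⁻⁴ T. Loop 2 (z = 0.0184 m): B₂ = 1.59×10⁻⁴ T.
The fields add: B = B₁ + B₂ = 3.99×10⁻⁴ T.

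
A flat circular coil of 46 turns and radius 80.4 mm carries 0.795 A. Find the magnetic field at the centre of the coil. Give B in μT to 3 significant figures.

B ≈ 286 μT

For an N-turn flat coil, B = Nμ₀I/(2R) with R = 0.0804 m.
B = 46 × 6.21×10⁻⁶ T = 2.86×10⁻⁴ T.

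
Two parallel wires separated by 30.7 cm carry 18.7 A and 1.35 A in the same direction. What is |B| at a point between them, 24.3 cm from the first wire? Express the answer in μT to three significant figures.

B ≈ 11.2 μT

Each long wire gives B = μ₀I/(2πd). Distances are d₁ = 0.243 m and d₂ = 0.064 m.
B₁ = 1.54×10⁻⁵ T, B₂ = 4.22×10⁻⁶ T.
Between parallel currents the two contributions point in opposite directions, so they subtract. B = |B₁ − B₂| = |1.54×10⁻⁵ − 4.22×10⁻⁶| = 1.12×10⁻⁵ T.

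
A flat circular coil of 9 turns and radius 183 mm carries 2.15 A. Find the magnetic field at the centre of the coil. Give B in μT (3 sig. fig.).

For an N-turn flat coil, B = Nμ₀I/(2R) with R = 0.183 m.
B = 9 × 7.38×10⁻⁶ T = 6.64×10⁻⁵ T.

B ≈ 66.4 μT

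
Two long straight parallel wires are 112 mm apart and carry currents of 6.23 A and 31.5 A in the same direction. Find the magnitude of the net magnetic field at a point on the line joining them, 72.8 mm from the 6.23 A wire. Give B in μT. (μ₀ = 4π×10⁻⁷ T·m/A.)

Each long wire gives B = μ₀I/(2πd). Distances are d₁ = 0.0728 m and d₂ = 0.0392 m.
B₁ = 1.71×10⁻⁵ T, B₂ = 1.61×10⁻⁴ T.
Between parallel currents the two contributions point in opposite directions, so they subtract. B = |B₁ − B₂| = |1.71×10⁻⁵ − 1.61×10⁻⁴| = 1.44×10⁻⁴ T.

B ≈ 144 μT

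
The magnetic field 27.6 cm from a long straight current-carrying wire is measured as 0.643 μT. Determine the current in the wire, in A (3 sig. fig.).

For a long straight wire B = μ₀I/(2πd), so I = 2πdB/μ₀.
I = 2π × 0.276 × 6.43×10⁻⁷ / (4π×10⁻⁷) = 0.887 A.

I ≈ 0.887 A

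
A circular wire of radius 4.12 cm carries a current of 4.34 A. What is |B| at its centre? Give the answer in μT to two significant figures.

B ≈ 66 μT

At the centre of a circular loop the Biot–Savart law gives B = μ₀I/(2R).
B = (4π×10⁻⁷ × 4.34) / (2 × 0.0412) = 6.62×10⁻⁵ T.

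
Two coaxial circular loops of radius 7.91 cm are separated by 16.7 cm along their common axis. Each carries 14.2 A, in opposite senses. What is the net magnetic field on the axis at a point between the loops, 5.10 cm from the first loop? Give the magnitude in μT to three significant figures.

Each loop contributes B = μ₀IR²/[2(R²+z²)^(3/2)] on the axis, with z measured from that loop.
Loop 1 (z = 0.051 m): B₁ = 6.70×10⁻⁵ T. Loop 2 (z = 0.116 m): B₂ = 2.02×10⁻⁵ T.
The fields oppose: B = |B₁ − B₂| = 4.68×10⁻⁵ T.

B ≈ 46.8 μT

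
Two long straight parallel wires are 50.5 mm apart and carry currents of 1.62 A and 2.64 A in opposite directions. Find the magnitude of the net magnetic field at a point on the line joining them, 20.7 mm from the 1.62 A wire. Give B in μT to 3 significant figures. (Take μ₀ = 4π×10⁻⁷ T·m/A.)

B ≈ 33.4 μT

Each long wire gives B = μ₀I/(2πd). Distances are d₁ = 0.0207 m and d₂ = 0.0298 m.
B₁ = 1.57×10⁻⁵ T, B₂ = 1.77×10⁻⁵ T.
Between antiparallel currents both contributions point the same way, so they add. B = B₁ + B₂ = 1.57×10⁻⁵ + 1.77×10⁻⁵ = 3.34×10⁻⁵ T.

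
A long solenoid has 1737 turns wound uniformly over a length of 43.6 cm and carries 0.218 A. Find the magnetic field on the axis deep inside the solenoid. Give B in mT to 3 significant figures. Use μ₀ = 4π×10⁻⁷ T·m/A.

Inside a long solenoid, B = μ₀nI with n = 3984 turns/m.
B = 4π×10⁻⁷ × 3984 × 0.218 = 1.09×10⁻³ T.

B ≈ 1.09 mT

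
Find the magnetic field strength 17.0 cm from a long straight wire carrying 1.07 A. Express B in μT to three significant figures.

B ≈ 1.26 μT

For an infinitely long straight wire, B = μ₀I/(2πd).
B = (4π×10⁻⁷ × 1.07) / (2π × 0.17) = 1.26×10⁻⁶ T.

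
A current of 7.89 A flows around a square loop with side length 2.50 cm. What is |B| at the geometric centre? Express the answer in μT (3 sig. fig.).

B ≈ 357 μT

Each side is a finite straight segment at perpendicular distance d = a/(2 tan(π/4)) = 0.0125 m from the centre, with end-angles ±π/4.
One side contributes B₁ = (μ₀I/4πd)·2 sin(π/4) = 8.93×10⁻⁵ T.
All 4 sides add in the same direction: B = 4 × 8.93×10⁻⁵ = 3.57×10⁻⁴ T.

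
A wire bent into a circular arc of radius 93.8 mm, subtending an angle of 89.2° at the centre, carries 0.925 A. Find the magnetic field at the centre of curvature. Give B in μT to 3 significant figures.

The Biot–Savart field of a circular arc at its centre is B = μ₀Iφ/(4πR), with φ = 1.557 rad.
B = (4π×10⁻⁷ × 0.925 × 1.557) / (4π × 0.0938) = 1.54×10⁻⁶ T.

B ≈ 1.54 μT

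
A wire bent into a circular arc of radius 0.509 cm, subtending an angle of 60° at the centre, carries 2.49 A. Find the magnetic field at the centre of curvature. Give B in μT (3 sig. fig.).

The Biot–Savart field of a circular arc at its centre is B = μ₀Iφ/(4πR), with φ = 1.047 rad.
B = (4π×10⁻⁷ × 2.49 × 1.047) / (4π × 0.00509) = 5.12×10⁻⁵ T.

B ≈ 51.2 μT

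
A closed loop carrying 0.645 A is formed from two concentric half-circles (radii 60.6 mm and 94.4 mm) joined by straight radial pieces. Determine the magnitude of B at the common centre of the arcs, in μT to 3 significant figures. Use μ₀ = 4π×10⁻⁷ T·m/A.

B ≈ 1.20 μT

The radial connectors point toward the centre, so dl × r̂ = 0 and they contribute nothing.
Each semicircle gives μ₀I/(4R): inner arc 3.34×10⁻⁶ T, outer arc 2.15×10⁻⁶ T.
The two arcs carry current in opposite angular senses, so their fields oppose: B = |3.34×10⁻⁶ − 2.15×10⁻⁶| = 1.20×10⁻⁶ T.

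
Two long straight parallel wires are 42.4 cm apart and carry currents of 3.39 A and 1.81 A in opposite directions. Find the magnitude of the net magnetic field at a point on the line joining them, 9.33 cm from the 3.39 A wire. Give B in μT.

B ≈ 8.36 μT

Each long wire gives B = μ₀I/(2πd). Distances are d₁ = 0.0933 m and d₂ = 0.3307 m.
B₁ = 7.27×10⁻⁶ T, B₂ = 1.09×10⁻⁶ T.
Between antiparallel currents both contributions point the same way, so they add. B = B₁ + B₂ = 7.27×10⁻⁶ + 1.09×10⁻⁶ = 8.36×10⁻⁶ T.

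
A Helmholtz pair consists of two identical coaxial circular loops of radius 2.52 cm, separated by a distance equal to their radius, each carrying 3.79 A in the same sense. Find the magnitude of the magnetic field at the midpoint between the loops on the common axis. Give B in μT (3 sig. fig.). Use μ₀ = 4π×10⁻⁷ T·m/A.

B ≈ 135 μT

Each loop contributes B = μ₀IR²/[2(R²+z²)^(3/2)] on the axis, with z measured from that loop.
Loop 1 (z = 0.0126 m): B₁ = 6.76×10⁻⁵ T. Loop 2 (z = 0.0126 m): B₂ = 6.76×10⁻⁵ T.
The fields add: B = B₁ + B₂ = 1.35×10⁻⁴ T.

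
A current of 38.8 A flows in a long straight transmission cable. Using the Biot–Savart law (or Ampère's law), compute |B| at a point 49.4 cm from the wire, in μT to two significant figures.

B ≈ 16 μT

For an infinitely long straight wire, B = μ₀I/(2πd).
B = (4π×10⁻⁷ × 38.8) / (2π × 0.494) = 1.57×10⁻⁵ T.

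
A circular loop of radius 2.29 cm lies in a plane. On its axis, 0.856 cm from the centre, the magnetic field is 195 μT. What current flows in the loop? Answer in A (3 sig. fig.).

On the axis of a loop, B = μ₀IR²/[2(R²+z²)^(3/2)], so I = 2B(R²+z²)^(3/2)/(μ₀R²).
R² + z² = 0.0005244 + 7.327×10⁻⁵ = 0.0005977 m²; raised to 3/2 gives 1.46×10⁻⁵ m³.
I = 2 × 1.95×10⁻⁴ × 1.46×10⁻⁵ / (1.26×10⁻⁶ × 0.0005244) = 8.65 A.

I ≈ 8.65 A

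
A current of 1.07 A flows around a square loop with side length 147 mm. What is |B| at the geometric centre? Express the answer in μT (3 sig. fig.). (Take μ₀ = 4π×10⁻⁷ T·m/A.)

B ≈ 8.24 μT

Each side is a finite straight segment at perpendicular distance d = a/(2 tan(π/4)) = 0.0735 m from the centre, with end-angles ±π/4.
One side contributes B₁ = (μ₀I/4πd)·2 sin(π/4) = 2.06×10⁻⁶ T.
All 4 sides add in the same direction: B = 4 × 2.06×10⁻⁶ = 8.24×10⁻⁶ T.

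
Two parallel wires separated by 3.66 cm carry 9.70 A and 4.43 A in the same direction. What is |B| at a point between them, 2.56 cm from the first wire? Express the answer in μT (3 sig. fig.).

B ≈ 4.76 μT

Each long wire gives B = μ₀I/(2πd). Distances are d₁ = 0.0256 m and d₂ = 0.011 m.
B₁ = 7.58×10⁻⁵ T, B₂ = 8.05×10⁻⁵ T.
Between parallel currents the two contributions point in opposite directions, so they subtract. B = |B₁ − B₂| = |7.58×10⁻⁵ − 8.05×10⁻⁵| = 4.76×10⁻⁶ T.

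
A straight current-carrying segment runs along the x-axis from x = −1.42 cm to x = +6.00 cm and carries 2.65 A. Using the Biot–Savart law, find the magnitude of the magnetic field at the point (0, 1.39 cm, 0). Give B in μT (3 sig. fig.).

For a finite straight segment, B = (μ₀I/4πd)(sinθ₁ + sinθ₂), where θ₁, θ₂ are the angles from the perpendicular to each end.
The perpendicular distance is d = 0.0139 m; the end-offsets along the wire are a = 0.0142 m and b = 0.06 m.
sinθ₁ = 0.0142/√(0.0142²+0.0139²) = 0.7146; sinθ₂ = 0.06/√(0.06²+0.0139²) = 0.9742.
B = (4π×10⁻⁷ × 2.65) / (4π × 0.0139) × (0.7146 + 0.9742) = 3.22×10⁻⁵ T.

B ≈ 32.2 μT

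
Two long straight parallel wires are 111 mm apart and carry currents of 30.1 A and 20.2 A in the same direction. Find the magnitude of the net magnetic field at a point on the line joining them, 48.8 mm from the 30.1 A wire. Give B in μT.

Each long wire gives B = μ₀I/(2πd). Distances are d₁ = 0.0488 m and d₂ = 0.0622 m.
B₁ = 1.23×10⁻⁴ T, B₂ = 6.50×10⁻⁵ T.
Between parallel currents the two contributions point in opposite directions, so they subtract. B = |B₁ − B₂| = |1.23×10⁻⁴ − 6.50×10⁻⁵| = 5.84×10⁻⁵ T.

B ≈ 58.4 μT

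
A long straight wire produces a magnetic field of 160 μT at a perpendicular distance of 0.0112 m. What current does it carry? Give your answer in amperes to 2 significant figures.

I ≈ 9.0 A

For a long straight wire B = μ₀I/(2πd), so I = 2πdB/μ₀.
I = 2π × 0.0112 × 1.60×10⁻⁴ / (4π×10⁻⁷) = 8.96 A.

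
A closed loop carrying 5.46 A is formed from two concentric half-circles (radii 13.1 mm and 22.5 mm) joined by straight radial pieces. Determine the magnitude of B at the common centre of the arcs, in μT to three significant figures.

The radial connectors point toward the centre, so dl × r̂ = 0 and they contribute nothing.
Each semicircle gives μ₀I/(4R): inner arc 1.31×10⁻⁴ T, outer arc 7.62×10⁻⁵ T.
The two arcs carry current in opposite angular senses, so their fields oppose: B = |1.31×10⁻⁴ − 7.62×10⁻⁵| = 5.47×10⁻⁵ T.

B ≈ 54.7 μT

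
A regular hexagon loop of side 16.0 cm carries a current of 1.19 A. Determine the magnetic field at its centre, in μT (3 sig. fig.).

B ≈ 5.15 μT

Each side is a finite straight segment at perpendicular distance d = a/(2 tan(π/6)) = 0.1386 m from the centre, with end-angles ±π/6.
One side contributes B₁ = (μ₀I/4πd)·2 sin(π/6) = 8.59×10⁻⁷ T.
All 6 sides add in the same direction: B = 6 × 8.59×10⁻⁷ = 5.15×10⁻⁶ T.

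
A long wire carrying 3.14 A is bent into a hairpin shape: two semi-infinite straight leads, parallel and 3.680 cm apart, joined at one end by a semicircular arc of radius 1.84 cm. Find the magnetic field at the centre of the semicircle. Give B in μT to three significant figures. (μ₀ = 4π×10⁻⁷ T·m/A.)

The semicircular arc contributes B_arc = μ₀I·π/(4πR) = μ₀I/(4R) = 5.36×10⁻⁵ T.
Each semi-infinite lead is at perpendicular distance R = 0.0184 m from the centre, with the perpendicular foot at its near end, so it contributes μ₀I/(4πR); both point the same way, together 3.41×10⁻⁵ T.
Arc and leads all point the same direction: B = 5.36×10⁻⁵ + 3.41×10⁻⁵ = 8.77×10⁻⁵ T.

B ≈ 87.7 μT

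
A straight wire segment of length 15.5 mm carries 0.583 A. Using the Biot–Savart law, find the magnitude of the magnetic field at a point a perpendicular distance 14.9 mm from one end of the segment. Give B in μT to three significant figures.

B ≈ 2.82 μT

For a finite straight segment, B = (μ₀I/4πd)(sinθ₁ + sinθ₂), where θ₁, θ₂ are the angles from the perpendicular to each end.
The perpendicular foot is at one end, so the two end-offsets along the wire are 0 and L = 0.0155 m.
sinθ₁ = 0/√(0²+0.0149²) = 0.0000; sinθ₂ = 0.0155/√(0.0155²+0.0149²) = 0.7209.
B = (4π×10⁻⁷ × 0.583) / (4π × 0.0149) × (0.0000 + 0.7209) = 2.82×10⁻⁶ T.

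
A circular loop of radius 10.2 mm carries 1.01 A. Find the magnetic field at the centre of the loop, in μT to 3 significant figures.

B ≈ 62.2 μT

At the centre of a circular loop the Biot–Savart law gives B = μ₀I/(2R).
B = (4π×10⁻⁷ × 1.01) / (2 × 0.0102) = 6.22×10⁻⁵ T.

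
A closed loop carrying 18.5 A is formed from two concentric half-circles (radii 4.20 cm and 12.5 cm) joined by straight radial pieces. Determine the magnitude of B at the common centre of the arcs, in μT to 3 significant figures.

The radial connectors point toward the centre, so dl × r̂ = 0 and they contribute nothing.
Each semicircle gives μ₀I/(4R): inner arc 1.38×10⁻⁴ T, outer arc 4.65×10⁻⁵ T.
The two arcs carry current in opposite angular senses, so their fields oppose: B = |1.38×10⁻⁴ − 4.65×10⁻⁵| = 9.19×10⁻⁵ T.

B ≈ 91.9 μT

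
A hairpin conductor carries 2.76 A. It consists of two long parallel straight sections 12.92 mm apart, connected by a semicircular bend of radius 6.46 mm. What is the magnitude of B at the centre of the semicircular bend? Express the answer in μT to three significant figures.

The semicircular arc contributes B_arc = μ₀I·π/(4πR) = μ₀I/(4R) = 1.34×10⁻⁴ T.
Each semi-infinite lead is at perpendicular distance R = 0.00646 m from the centre, with the perpendicular foot at its near end, so it contributes μ₀I/(4πR); both point the same way, together 8.54×10⁻⁵ T.
Arc and leads all point the same direction: B = 1.34×10⁻⁴ + 8.54×10⁻⁵ = 2.20×10⁻⁴ T.

B ≈ 220 μT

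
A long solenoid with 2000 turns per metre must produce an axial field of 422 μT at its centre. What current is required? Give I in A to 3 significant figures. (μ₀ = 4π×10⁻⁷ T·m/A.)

Inside a long solenoid B = μ₀nI with n = 2000 m⁻¹, so I = B/(μ₀n).
I = 4.22×10⁻⁴ / (4π×10⁻⁷ × 2000) = 0.168 A.

I ≈ 0.168 A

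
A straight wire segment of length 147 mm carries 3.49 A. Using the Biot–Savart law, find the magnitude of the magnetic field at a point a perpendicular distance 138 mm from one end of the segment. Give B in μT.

B ≈ 1.84 μT

For a finite straight segment, B = (μ₀I/4πd)(sinθ₁ + sinθ₂), where θ₁, θ₂ are the angles from the perpendicular to each end.
The perpendicular foot is at one end, so the two end-offsets along the wire are 0 and L = 0.147 m.
sinθ₁ = 0/√(0²+0.138²) = 0.0000; sinθ₂ = 0.147/√(0.147²+0.138²) = 0.7291.
B = (4π×10⁻⁷ × 3.49) / (4π × 0.138) × (0.0000 + 0.7291) = 1.84×10⁻⁶ T.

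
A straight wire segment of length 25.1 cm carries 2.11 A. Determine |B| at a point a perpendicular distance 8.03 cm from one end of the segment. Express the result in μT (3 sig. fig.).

For a finite straight segment, B = (μ₀I/4πd)(sinθ₁ + sinθ₂), where θ₁, θ₂ are the angles from the perpendicular to each end.
The perpendicular foot is at one end, so the two end-offsets along the wire are 0 and L = 0.251 m.
sinθ₁ = 0/√(0²+0.0803²) = 0.0000; sinθ₂ = 0.251/√(0.251²+0.0803²) = 0.9524.
B = (4π×10⁻⁷ × 2.11) / (4π × 0.0803) × (0.0000 + 0.9524) = 2.50×10⁻⁶ T.

B ≈ 2.50 μT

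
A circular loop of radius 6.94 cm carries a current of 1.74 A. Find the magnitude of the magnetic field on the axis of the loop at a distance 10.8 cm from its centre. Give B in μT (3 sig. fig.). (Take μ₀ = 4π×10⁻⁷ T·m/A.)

B ≈ 2.49 μT

On the axis of a circular loop, B = μ₀IR² / [2(R²+z²)^(3/2)].
R² + z² = (0.0694)² + (0.108)² = 0.01648 m², and (R²+z²)^(3/2) = 2.12×10⁻³ m³.
B = (4π×10⁻⁷ × 1.74 × 0.004816) / (2 × 2.12×10⁻³) = 2.49×10⁻⁶ T.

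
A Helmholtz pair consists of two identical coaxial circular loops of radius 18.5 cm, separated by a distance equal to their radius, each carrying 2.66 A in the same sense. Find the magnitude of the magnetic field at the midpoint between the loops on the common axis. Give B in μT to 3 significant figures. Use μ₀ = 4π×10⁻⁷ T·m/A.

Each loop contributes B = μ₀IR²/[2(R²+z²)^(3/2)] on the axis, with z measured from that loop.
Loop 1 (z = 0.0925 m): B₁ = 6.46×10⁻⁶ T. Loop 2 (z = 0.0925 m): B₂ = 6.46×10⁻⁶ T.
The fields add: B = B₁ + B₂ = 1.29×10⁻⁵ T.

B ≈ 12.9 μT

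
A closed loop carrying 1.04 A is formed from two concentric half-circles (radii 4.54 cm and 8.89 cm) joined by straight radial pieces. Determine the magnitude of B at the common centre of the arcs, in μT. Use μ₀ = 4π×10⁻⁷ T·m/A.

The radial connectors point toward the centre, so dl × r̂ = 0 and they contribute nothing.
Each semicircle gives μ₀I/(4R): inner arc 7.20×10⁻⁶ T, outer arc 3.68×10⁻⁶ T.
The two arcs carry current in opposite angular senses, so their fields oppose: B = |7.20×10⁻⁶ − 3.68×10⁻⁶| = 3.52×10⁻⁶ T.

B ≈ 3.52 μT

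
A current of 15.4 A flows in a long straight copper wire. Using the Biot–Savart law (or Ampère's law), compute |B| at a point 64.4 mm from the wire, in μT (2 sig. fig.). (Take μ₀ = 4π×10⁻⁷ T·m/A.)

B ≈ 48 μT

For an infinitely long straight wire, B = μ₀I/(2πd).
B = (4π×10⁻⁷ × 15.4) / (2π × 0.0644) = 4.78×10⁻⁵ T.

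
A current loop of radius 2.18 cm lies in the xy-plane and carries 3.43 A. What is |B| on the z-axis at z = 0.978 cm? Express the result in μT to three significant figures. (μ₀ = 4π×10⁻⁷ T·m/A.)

B ≈ 75.1 μT

On the axis of a circular loop, B = μ₀IR² / [2(R²+z²)^(3/2)].
R² + z² = (0.0218)² + (0.00978)² = 0.0005709 m², and (R²+z²)^(3/2) = 1.36×10⁻⁵ m³.
B = (4π×10⁻⁷ × 3.43 × 0.0004752) / (2 × 1.36×10⁻⁵) = 7.51×10⁻⁵ T.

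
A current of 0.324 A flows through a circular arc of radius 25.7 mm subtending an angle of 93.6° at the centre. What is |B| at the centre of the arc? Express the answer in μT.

B ≈ 2.06 μT

The Biot–Savart field of a circular arc at its centre is B = μ₀Iφ/(4πR), with φ = 1.634 rad.
B = (4π×10⁻⁷ × 0.324 × 1.634) / (4π × 0.0257) = 2.06×10⁻⁶ T.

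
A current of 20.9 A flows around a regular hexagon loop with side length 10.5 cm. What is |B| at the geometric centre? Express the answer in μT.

B ≈ 138 μT

Each side is a finite straight segment at perpendicular distance d = a/(2 tan(π/6)) = 0.09093 m from the centre, with end-angles ±π/6.
One side contributes B₁ = (μ₀I/4πd)·2 sin(π/6) = 2.30×10⁻⁵ T.
All 6 sides add in the same direction: B = 6 × 2.30×10⁻⁵ = 1.38×10⁻⁴ T.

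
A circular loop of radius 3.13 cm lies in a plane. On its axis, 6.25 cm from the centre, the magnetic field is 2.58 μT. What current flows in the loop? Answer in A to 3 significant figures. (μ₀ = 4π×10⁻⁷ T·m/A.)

I ≈ 1.43 A

On the axis of a loop, B = μ₀IR²/[2(R²+z²)^(3/2)], so I = 2B(R²+z²)^(3/2)/(μ₀R²).
R² + z² = 0.0009797 + 0.003906 = 0.004886 m²; raised to 3/2 gives 3.42×10⁻⁴ m³.
I = 2 × 2.58×10⁻⁶ × 3.42×10⁻⁴ / (1.26×10⁻⁶ × 0.0009797) = 1.43 A.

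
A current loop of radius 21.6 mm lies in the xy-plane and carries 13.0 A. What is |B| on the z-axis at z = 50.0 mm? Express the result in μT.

On the axis of a circular loop, B = μ₀IR² / [2(R²+z²)^(3/2)].
R² + z² = (0.0216)² + (0.05)² = 0.002967 m², and (R²+z²)^(3/2) = 1.62×10⁻⁴ m³.
B = (4π×10⁻⁷ × 13.0 × 0.0004666) / (2 × 1.62×10⁻⁴) = 2.36×10⁻⁵ T.

B ≈ 23.6 μT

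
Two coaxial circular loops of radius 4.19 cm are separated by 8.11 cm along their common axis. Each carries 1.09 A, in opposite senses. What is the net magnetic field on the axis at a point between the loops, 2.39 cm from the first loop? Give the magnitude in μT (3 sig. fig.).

Each loop contributes B = μ₀IR²/[2(R²+z²)^(3/2)] on the axis, with z measured from that loop.
Loop 1 (z = 0.0239 m): B₁ = 1.07×10⁻⁵ T. Loop 2 (z = 0.0572 m): B₂ = 3.37×10⁻⁶ T.
The fields oppose: B = |B₁ − B₂| = 7.34×10⁻⁶ T.

B ≈ 7.34 μT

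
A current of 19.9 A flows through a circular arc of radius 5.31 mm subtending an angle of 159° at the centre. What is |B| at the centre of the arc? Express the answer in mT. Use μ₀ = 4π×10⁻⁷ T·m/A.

The Biot–Savart field of a circular arc at its centre is B = μ₀Iφ/(4πR), with φ = 2.775 rad.
B = (4π×10⁻⁷ × 19.9 × 2.775) / (4π × 0.00531) = 1.04×10⁻³ T.

B ≈ 1.04 mT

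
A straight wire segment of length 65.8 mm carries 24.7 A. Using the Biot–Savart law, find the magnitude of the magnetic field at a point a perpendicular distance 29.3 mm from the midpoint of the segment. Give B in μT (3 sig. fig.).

B ≈ 126 μT

For a finite straight segment, B = (μ₀I/4πd)(sinθ₁ + sinθ₂), where θ₁, θ₂ are the angles from the perpendicular to each end.
The perpendicular from the point meets the wire at its midpoint, so each end is L/2 = 0.0329 m away along the wire.
sinθ₁ = 0.0329/√(0.0329²+0.0293²) = 0.7468; sinθ₂ = 0.0329/√(0.0329²+0.0293²) = 0.7468.
B = (4π×10⁻⁷ × 24.7) / (4π × 0.0293) × (0.7468 + 0.7468) = 1.26×10⁻⁴ T.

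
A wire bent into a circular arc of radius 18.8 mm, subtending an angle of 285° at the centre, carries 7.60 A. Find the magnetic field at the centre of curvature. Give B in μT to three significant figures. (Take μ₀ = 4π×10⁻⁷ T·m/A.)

The Biot–Savart field of a circular arc at its centre is B = μ₀Iφ/(4πR), with φ = 4.974 rad.
B = (4π×10⁻⁷ × 7.60 × 4.974) / (4π × 0.0188) = 2.01×10⁻⁴ T.

B ≈ 201 μT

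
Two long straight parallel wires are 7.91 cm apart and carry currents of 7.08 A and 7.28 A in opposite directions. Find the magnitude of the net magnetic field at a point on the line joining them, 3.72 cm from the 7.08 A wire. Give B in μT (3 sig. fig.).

B ≈ 72.8 μT

Each long wire gives B = μ₀I/(2πd). Distances are d₁ = 0.0372 m and d₂ = 0.0419 m.
B₁ = 3.81×10⁻⁵ T, B₂ = 3.47×10⁻⁵ T.
Between antiparallel currents both contributions point the same way, so they add. B = B₁ + B₂ = 3.81×10⁻⁵ + 3.47×10⁻⁵ = 7.28×10⁻⁵ T.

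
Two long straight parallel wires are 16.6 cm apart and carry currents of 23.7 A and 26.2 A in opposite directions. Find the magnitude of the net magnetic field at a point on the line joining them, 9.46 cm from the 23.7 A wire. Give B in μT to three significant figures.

Each long wire gives B = μ₀I/(2πd). Distances are d₁ = 0.0946 m and d₂ = 0.0714 m.
B₁ = 5.01×10⁻⁵ T, B₂ = 7.34×10⁻⁵ T.
Between antiparallel currents both contributions point the same way, so they add. B = B₁ + B₂ = 5.01×10⁻⁵ + 7.34×10⁻⁵ = 1.23×10⁻⁴ T.

B ≈ 123 μT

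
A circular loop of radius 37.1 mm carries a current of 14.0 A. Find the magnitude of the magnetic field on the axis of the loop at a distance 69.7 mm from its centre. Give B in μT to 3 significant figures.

B ≈ 24.6 μT

On the axis of a circular loop, B = μ₀IR² / [2(R²+z²)^(3/2)].
R² + z² = (0.0371)² + (0.0697)² = 0.006234 m², and (R²+z²)^(3/2) = 4.92×10⁻⁴ m³.
B = (4π×10⁻⁷ × 14.0 × 0.001376) / (2 × 4.92×10⁻⁴) = 2.46×10⁻⁵ T.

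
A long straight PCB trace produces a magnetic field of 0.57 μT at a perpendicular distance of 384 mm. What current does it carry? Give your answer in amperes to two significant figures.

For a long straight wire B = μ₀I/(2πd), so I = 2πdB/μ₀.
I = 2π × 0.384 × 5.70×10⁻⁷ / (4π×10⁻⁷) = 1.09 A.

I ≈ 1.1 A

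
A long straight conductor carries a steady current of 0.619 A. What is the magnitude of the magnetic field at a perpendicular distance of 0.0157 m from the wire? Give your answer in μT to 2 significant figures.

For an infinitely long straight wire, B = μ₀I/(2πd).
B = (4π×10⁻⁷ × 0.619) / (2π × 0.0157) = 7.89×10⁻⁶ T.

B ≈ 7.9 μT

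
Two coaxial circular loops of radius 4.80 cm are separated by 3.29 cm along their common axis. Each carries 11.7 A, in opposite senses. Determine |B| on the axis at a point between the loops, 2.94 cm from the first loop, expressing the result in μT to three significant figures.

B ≈ 57.0 μT

Each loop contributes B = μ₀IR²/[2(R²+z²)^(3/2)] on the axis, with z measured from that loop.
Loop 1 (z = 0.0294 m): B₁ = 9.50×10⁻⁵ T. Loop 2 (z = 0.0035 m): B₂ = 1.52×10⁻⁴ T.
The fields oppose: B = |B₁ − B₂| = 5.70×10⁻⁵ T.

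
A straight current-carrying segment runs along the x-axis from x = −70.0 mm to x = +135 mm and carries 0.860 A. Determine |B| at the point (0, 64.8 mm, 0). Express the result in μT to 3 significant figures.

For a finite straight segment, B = (μ₀I/4πd)(sinθ₁ + sinθ₂), where θ₁, θ₂ are the angles from the perpendicular to each end.
The perpendicular distance is d = 0.0648 m; the end-offsets along the wire are a = 0.07 m and b = 0.135 m.
sinθ₁ = 0.07/√(0.07²+0.0648²) = 0.7338; sinθ₂ = 0.135/√(0.135²+0.0648²) = 0.9015.
B = (4π×10⁻⁷ × 0.860) / (4π × 0.0648) × (0.7338 + 0.9015) = 2.17×10⁻⁶ T.

B ≈ 2.17 μT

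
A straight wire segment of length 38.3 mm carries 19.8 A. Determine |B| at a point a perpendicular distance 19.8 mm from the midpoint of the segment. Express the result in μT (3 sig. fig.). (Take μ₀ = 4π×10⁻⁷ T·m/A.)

B ≈ 139 μT

For a finite straight segment, B = (μ₀I/4πd)(sinθ₁ + sinθ₂), where θ₁, θ₂ are the angles from the perpendicular to each end.
The perpendicular from the point meets the wire at its midpoint, so each end is L/2 = 0.01915 m away along the wire.
sinθ₁ = 0.01915/√(0.01915²+0.0198²) = 0.6952; sinθ₂ = 0.01915/√(0.01915²+0.0198²) = 0.6952.
B = (4π×10⁻⁷ × 19.8) / (4π × 0.0198) × (0.6952 + 0.6952) = 1.39×10⁻⁴ T.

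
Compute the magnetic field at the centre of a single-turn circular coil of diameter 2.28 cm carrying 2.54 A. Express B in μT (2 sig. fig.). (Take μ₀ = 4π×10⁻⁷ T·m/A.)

At the centre of a circular loop the Biot–Savart law gives B = μ₀I/(2R) (so R = 0.0114 m).
B = (4π×10⁻⁷ × 2.54) / (2 × 0.0114) = 1.40×10⁻⁴ T.

B ≈ 140 μT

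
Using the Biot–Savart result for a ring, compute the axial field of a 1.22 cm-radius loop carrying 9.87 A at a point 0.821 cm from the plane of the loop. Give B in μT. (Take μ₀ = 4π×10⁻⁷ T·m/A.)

B ≈ 290 μT

On the axis of a circular loop, B = μ₀IR² / [2(R²+z²)^(3/2)].
R² + z² = (0.0122)² + (0.00821)² = 0.0002162 m², and (R²+z²)^(3/2) = 3.18×10⁻⁶ m³.
B = (4π×10⁻⁷ × 9.87 × 0.0001488) / (2 × 3.18×10⁻⁶) = 2.90×10⁻⁴ T.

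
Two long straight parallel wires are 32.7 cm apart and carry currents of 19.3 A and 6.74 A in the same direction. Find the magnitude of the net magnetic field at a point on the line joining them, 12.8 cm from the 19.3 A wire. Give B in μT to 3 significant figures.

Each long wire gives B = μ₀I/(2πd). Distances are d₁ = 0.128 m and d₂ = 0.199 m.
B₁ = 3.02×10⁻⁵ T, B₂ = 6.77×10⁻⁶ T.
Between parallel currents the two contributions point in opposite directions, so they subtract. B = |B₁ − B₂| = |3.02×10⁻⁵ − 6.77×10⁻⁶| = 2.34×10⁻⁵ T.

B ≈ 23.4 μT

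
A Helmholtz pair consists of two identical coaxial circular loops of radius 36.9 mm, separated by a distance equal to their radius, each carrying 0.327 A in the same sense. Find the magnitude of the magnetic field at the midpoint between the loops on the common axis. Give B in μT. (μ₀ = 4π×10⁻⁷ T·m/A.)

B ≈ 7.97 μT

Each loop contributes B = μ₀IR²/[2(R²+z²)^(3/2)] on the axis, with z measured from that loop.
Loop 1 (z = 0.01845 m): B₁ = 3.98×10⁻⁶ T. Loop 2 (z = 0.01845 m): B₂ = 3.98×10⁻⁶ T.
The fields add: B = B₁ + B₂ = 7.97×10⁻⁶ T.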